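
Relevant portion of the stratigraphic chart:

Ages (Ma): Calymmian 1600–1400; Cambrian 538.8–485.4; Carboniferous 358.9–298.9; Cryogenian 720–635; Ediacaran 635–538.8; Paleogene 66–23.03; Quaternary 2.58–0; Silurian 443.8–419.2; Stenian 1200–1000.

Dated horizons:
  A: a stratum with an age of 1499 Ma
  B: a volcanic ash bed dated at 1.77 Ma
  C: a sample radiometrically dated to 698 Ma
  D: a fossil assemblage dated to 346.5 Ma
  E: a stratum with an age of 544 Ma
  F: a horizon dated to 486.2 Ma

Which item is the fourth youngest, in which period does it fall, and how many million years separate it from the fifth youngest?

E, in the Ediacaran; 154 million years to C

Sorted youngest-first by Ma: B (1.77), D (346.5), F (486.2), E (544), C (698), A (1499).
The fourth youngest is E at 544 Ma, which lies in 635–538.8 Ma: the Ediacaran.
The fifth youngest is C at 698 Ma; separation = |544 − 698| = 154 Myr.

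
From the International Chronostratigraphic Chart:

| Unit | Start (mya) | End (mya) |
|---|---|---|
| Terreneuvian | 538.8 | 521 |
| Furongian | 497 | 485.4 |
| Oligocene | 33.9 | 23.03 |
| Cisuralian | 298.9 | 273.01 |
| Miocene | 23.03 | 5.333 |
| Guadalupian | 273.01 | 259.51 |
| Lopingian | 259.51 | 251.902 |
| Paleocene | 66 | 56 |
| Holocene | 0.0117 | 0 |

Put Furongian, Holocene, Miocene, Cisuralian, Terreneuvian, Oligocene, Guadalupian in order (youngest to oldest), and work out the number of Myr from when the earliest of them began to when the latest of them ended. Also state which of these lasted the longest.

Start ages (Ma): Terreneuvian 538.8, Furongian 497, Cisuralian 298.9, Guadalupian 273.01, Oligocene 33.9, Miocene 23.03, Holocene 0.0117.
Ordered youngest to oldest: Holocene, Miocene, Oligocene, Guadalupian, Cisuralian, Furongian, Terreneuvian.
Span = 538.8 − 0 = 538.8 Myr.
Durations: Terreneuvian 17.8, Guadalupian 13.5, Miocene 17.697, Furongian 11.6, Holocene 0.0117, Cisuralian 25.89, Oligocene 10.87 → longest is Cisuralian (25.89 Myr).

Holocene → Miocene → Oligocene → Guadalupian → Cisuralian → Furongian → Terreneuvian; total span 538.8 Myr; longest is Cisuralian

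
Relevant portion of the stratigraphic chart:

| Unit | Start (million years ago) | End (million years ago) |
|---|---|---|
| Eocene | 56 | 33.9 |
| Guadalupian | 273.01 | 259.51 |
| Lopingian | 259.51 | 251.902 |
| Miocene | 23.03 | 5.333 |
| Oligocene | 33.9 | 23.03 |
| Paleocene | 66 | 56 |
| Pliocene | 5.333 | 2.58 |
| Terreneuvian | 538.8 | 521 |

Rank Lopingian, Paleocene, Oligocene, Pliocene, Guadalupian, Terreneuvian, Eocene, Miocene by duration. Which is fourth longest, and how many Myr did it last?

Durations: Lopingian 7.608; Paleocene 10; Oligocene 10.87; Pliocene 2.753; Guadalupian 13.5; Terreneuvian 17.8; Eocene 22.1; Miocene 17.697 Myr.
Sorted longest-first: Eocene (22.1), Terreneuvian (17.8), Miocene (17.697), Guadalupian (13.5), Oligocene (10.87), Paleocene (10), Lopingian (7.608), Pliocene (2.753).
The fourth longest is Guadalupian at 13.5 Myr.

Guadalupian, 13.5 million years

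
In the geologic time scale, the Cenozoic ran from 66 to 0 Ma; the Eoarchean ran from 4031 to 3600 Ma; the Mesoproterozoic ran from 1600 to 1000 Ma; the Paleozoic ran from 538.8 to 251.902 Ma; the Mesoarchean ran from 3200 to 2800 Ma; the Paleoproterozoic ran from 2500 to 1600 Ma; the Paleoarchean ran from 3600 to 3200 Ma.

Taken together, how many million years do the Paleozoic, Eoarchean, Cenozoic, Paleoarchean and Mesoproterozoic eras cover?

Duration is start − end for each: (538.8 − 251.902) + (4031 − 3600) + (66 − 0) + (3600 − 3200) + (1600 − 1000).
That is 286.898 + 431 + 66 + 400 + 600, which totals 1783.898 million years.

1783.898 million years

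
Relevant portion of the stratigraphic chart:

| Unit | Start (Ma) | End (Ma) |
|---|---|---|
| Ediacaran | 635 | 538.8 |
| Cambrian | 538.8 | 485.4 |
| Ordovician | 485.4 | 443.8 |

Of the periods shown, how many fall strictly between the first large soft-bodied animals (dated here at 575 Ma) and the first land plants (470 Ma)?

1

The older date is 575 Ma and the younger is 470 Ma.
Periods with start < 575 and end > 470 Ma: Cambrian (538.8–485.4).
That is 1 complete period.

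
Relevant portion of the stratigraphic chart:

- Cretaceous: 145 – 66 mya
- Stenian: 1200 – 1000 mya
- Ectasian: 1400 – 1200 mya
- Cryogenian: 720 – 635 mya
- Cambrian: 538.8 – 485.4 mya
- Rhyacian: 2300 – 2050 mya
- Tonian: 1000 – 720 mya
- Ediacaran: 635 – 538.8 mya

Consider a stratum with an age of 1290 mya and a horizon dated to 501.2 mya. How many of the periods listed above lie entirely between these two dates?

4

1290 Ma sits inside the Ectasian (1400–1200) and 501.2 Ma inside the Cambrian (538.8–485.4); neither of those is wholly between the two dates.
The listed periods lying completely between them are Stenian, Tonian, Cryogenian, Ediacaran — 4 in all.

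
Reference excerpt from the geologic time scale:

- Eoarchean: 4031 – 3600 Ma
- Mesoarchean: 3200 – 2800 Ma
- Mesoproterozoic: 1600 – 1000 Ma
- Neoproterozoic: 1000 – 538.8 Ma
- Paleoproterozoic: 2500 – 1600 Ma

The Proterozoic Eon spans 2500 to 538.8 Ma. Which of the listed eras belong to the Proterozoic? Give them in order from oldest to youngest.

Paleoproterozoic, Mesoproterozoic, Neoproterozoic

Eras with both bounds inside 2500–538.8 Ma: Paleoproterozoic (2500–1600), Mesoproterozoic (1600–1000), Neoproterozoic (1000–538.8).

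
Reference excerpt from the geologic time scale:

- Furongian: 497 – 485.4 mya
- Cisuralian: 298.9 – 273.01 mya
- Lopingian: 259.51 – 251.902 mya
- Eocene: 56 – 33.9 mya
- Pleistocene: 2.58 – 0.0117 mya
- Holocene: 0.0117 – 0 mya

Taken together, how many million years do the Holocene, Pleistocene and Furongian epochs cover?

Each duration: Holocene = 0.0117; Pleistocene = 2.5683; Furongian = 11.6.
Sum: 0.0117 + 2.5683 + 11.6 = 14.18 Myr.

14.18 million years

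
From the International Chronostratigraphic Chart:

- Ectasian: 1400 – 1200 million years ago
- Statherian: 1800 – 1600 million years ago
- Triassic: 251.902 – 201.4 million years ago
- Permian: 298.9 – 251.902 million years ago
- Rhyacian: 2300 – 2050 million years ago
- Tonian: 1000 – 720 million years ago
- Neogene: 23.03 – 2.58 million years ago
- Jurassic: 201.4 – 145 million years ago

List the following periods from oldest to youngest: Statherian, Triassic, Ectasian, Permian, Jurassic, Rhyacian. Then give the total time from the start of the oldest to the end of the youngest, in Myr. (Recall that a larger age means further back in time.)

Start ages (Ma): Rhyacian 2300, Statherian 1800, Ectasian 1400, Permian 298.9, Triassic 251.902, Jurassic 201.4.
Ordered oldest to youngest: Rhyacian, Statherian, Ectasian, Permian, Triassic, Jurassic.
Span = 2300 − 145 = 2155 Myr.

Rhyacian, Statherian, Ectasian, Permian, Triassic, Jurassic; total span 2155 Myr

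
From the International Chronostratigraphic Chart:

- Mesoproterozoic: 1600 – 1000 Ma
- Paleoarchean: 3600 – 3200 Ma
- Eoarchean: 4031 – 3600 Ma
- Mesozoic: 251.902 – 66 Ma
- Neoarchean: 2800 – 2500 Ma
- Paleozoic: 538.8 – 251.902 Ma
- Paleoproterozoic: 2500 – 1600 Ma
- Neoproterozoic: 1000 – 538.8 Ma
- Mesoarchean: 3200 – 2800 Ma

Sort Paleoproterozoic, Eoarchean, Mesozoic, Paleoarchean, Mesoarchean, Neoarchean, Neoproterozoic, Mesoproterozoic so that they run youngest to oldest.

Sorting by start age (ascending Ma, since larger Ma = older): Mesozoic began 251.902, Neoproterozoic began 1000, Mesoproterozoic began 1600, Paleoproterozoic began 2500, Neoarchean began 2800, Mesoarchean began 3200, Paleoarchean began 3600, Eoarchean began 4031.

Mesozoic → Neoproterozoic → Mesoproterozoic → Paleoproterozoic → Neoarchean → Mesoarchean → Paleoarchean → Eoarchean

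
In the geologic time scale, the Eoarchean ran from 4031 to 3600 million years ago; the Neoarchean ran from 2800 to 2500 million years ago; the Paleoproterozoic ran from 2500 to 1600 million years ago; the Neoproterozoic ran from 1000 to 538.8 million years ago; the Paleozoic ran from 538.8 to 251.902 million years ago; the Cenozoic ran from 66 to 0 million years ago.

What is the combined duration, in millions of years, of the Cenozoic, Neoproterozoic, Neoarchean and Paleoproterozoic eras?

Duration is start − end for each: (66 − 0) + (1000 − 538.8) + (2800 − 2500) + (2500 − 1600).
That is 66 + 461.2 + 300 + 900, which totals 1727.2 million years.

1727.2 million years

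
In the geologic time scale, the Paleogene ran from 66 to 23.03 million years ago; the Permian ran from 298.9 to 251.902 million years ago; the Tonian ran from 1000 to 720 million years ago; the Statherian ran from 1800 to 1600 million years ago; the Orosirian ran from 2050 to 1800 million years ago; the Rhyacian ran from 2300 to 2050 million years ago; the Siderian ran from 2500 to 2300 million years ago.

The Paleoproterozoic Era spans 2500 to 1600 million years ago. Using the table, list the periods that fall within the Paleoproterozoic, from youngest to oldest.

Periods with both bounds inside 2500–1600 Ma: Statherian (1800–1600), Orosirian (2050–1800), Rhyacian (2300–2050), Siderian (2500–2300).

Statherian, Orosirian, Rhyacian, Siderian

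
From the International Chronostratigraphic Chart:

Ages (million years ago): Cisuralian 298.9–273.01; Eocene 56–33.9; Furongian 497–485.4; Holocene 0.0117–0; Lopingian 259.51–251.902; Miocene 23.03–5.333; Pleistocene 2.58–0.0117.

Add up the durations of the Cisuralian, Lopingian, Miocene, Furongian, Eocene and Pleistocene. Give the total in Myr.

87.4633 million years

Duration is start − end for each: (298.9 − 273.01) + (259.51 − 251.902) + (23.03 − 5.333) + (497 − 485.4) + (56 − 33.9) + (2.58 − 0.0117).
That is 25.89 + 7.608 + 17.697 + 11.6 + 22.1 + 2.5683, which totals 87.4633 million years.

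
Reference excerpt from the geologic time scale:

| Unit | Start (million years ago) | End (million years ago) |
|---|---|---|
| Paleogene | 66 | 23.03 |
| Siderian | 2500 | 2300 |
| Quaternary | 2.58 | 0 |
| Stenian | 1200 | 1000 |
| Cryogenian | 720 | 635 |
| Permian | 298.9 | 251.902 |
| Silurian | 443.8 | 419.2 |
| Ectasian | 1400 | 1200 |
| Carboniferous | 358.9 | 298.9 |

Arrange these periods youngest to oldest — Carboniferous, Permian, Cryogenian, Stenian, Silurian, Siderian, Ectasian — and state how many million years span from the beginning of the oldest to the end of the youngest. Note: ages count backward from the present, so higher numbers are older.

From the excerpt: Carboniferous 358.9–298.9; Permian 298.9–251.902; Cryogenian 720–635; Stenian 1200–1000; Silurian 443.8–419.2; Siderian 2500–2300; Ectasian 1400–1200 (Ma).
Larger Ma is earlier, so the oldest is Siderian and the youngest is Permian; youngest to oldest: Permian, Carboniferous, Silurian, Cryogenian, Stenian, Ectasian, Siderian.
Oldest start 2500 minus youngest end 251.902 gives 2248.098 Myr overall.

Permian, Carboniferous, Silurian, Cryogenian, Stenian, Ectasian, Siderian; total span 2248.098 Myr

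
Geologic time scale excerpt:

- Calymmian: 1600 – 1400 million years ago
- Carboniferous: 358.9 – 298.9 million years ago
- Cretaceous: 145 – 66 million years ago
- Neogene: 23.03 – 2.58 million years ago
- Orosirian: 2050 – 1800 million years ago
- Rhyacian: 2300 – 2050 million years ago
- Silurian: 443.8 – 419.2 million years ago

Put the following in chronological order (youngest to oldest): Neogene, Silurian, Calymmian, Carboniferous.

Sorting by start age (ascending Ma, since larger Ma = older): Neogene start 23.03, Carboniferous start 358.9, Silurian start 443.8, Calymmian start 1600.

Neogene, then Carboniferous, then Silurian, then Calymmian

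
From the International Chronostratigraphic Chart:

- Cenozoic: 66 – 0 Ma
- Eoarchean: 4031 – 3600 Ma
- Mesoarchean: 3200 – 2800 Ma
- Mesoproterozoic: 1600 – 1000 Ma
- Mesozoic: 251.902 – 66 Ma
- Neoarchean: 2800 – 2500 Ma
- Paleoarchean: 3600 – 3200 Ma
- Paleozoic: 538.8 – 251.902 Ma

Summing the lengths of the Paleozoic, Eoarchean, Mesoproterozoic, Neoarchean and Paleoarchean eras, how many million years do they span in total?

Duration is start − end for each: (538.8 − 251.902) + (4031 − 3600) + (1600 − 1000) + (2800 − 2500) + (3600 − 3200).
That is 286.898 + 431 + 600 + 300 + 400, which totals 2017.898 million years.

2017.898 million years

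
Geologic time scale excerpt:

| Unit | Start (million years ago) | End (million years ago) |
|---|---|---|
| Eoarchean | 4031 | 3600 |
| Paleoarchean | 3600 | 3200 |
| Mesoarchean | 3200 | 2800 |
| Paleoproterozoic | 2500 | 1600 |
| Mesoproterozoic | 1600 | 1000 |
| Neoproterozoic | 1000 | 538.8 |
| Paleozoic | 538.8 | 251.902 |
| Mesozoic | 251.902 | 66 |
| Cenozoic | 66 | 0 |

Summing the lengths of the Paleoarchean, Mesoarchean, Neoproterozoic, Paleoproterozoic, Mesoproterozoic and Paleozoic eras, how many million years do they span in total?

Duration is start − end for each: (3600 − 3200) + (3200 − 2800) + (1000 − 538.8) + (2500 − 1600) + (1600 − 1000) + (538.8 − 251.902).
That is 400 + 400 + 461.2 + 900 + 600 + 286.898, which totals 3048.098 million years.

3048.098 million years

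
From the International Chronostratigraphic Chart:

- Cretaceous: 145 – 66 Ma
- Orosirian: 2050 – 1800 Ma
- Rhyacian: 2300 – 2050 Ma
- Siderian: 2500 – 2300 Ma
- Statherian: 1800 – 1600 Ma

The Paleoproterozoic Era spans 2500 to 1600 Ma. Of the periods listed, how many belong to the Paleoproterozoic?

Periods inside 2500–1600 Ma: Siderian, Rhyacian, Orosirian, Statherian — 4 in total.

4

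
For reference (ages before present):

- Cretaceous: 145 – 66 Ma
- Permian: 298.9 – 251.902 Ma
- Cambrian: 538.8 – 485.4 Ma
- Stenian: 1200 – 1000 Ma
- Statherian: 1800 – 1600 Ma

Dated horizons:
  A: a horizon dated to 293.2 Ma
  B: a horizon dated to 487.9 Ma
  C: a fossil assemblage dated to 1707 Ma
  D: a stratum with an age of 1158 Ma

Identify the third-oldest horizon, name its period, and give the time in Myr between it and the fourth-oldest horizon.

Larger Ma means older, so oldest first: C 1707 > D 1158 > B 487.9 > A 293.2.
Counting 3 along gives B (487.9 Ma); the excerpt puts that inside the Cambrian, 538.8–485.4 Ma.
Next in line is A (293.2 Ma), and 487.9 − 293.2 = 194.7 Myr.

B, in the Cambrian; 194.7 million years to A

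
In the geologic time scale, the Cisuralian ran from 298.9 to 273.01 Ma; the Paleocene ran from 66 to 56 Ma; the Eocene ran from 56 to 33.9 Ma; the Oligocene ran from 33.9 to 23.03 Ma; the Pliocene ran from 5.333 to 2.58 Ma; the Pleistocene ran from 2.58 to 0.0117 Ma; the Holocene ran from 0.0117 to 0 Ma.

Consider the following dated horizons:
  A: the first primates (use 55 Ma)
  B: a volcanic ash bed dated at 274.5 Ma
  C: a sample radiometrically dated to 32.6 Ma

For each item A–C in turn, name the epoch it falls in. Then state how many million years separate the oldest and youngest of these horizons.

A — Eocene; B — Cisuralian; C — Oligocene; span 241.9 million years

Match each age against the start–end ranges in the excerpt: A = 55 Ma → Eocene (56–33.9); B = 274.5 Ma → Cisuralian (298.9–273.01); C = 32.6 Ma → Oligocene (33.9–23.03).
The largest age is 274.5 Ma and the smallest is 32.6 Ma; their difference is 241.9 Myr.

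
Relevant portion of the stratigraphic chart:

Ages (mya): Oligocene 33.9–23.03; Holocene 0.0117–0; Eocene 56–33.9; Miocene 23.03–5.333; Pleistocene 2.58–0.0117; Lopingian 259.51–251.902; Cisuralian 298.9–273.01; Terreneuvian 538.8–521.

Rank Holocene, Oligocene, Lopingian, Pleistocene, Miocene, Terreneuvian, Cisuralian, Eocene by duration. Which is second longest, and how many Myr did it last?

Durations: Holocene 0.0117; Oligocene 10.87; Lopingian 7.608; Pleistocene 2.5683; Miocene 17.697; Terreneuvian 17.8; Cisuralian 25.89; Eocene 22.1 Myr.
Sorted longest-first: Cisuralian (25.89), Eocene (22.1), Terreneuvian (17.8), Miocene (17.697), Oligocene (10.87), Lopingian (7.608), Pleistocene (2.5683), Holocene (0.0117).
The second longest is Eocene at 22.1 Myr.

Eocene, 22.1 million years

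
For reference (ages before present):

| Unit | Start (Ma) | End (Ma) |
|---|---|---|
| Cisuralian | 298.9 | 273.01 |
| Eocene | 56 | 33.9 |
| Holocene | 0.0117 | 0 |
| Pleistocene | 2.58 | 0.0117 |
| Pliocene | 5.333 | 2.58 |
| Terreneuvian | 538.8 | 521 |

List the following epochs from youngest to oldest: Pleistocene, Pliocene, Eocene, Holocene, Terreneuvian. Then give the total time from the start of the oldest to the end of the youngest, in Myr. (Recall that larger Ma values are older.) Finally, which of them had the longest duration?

Holocene, Pleistocene, Pliocene, Eocene, Terreneuvian; total span 538.8 Myr; longest is Eocene

Start ages (Ma): Terreneuvian 538.8, Eocene 56, Pliocene 5.333, Pleistocene 2.58, Holocene 0.0117.
Ordered youngest to oldest: Holocene, Pleistocene, Pliocene, Eocene, Terreneuvian.
Span = 538.8 − 0 = 538.8 Myr.
Durations: Pliocene 2.753, Holocene 0.0117, Eocene 22.1, Terreneuvian 17.8, Pleistocene 2.5683 → longest is Eocene (22.1 Myr).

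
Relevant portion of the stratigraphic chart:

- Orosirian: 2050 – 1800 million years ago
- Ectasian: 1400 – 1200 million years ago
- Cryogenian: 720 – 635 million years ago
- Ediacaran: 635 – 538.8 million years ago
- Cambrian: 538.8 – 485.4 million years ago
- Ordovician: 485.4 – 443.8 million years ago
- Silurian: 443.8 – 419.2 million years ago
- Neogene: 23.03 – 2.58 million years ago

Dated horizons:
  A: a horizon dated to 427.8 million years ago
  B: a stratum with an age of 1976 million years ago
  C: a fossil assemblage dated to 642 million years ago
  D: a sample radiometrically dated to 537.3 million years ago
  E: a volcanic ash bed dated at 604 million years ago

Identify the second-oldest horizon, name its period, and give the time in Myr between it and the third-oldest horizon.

C, in the Cryogenian; 38 million years to E

Larger Ma means older, so oldest first: B 1976 > C 642 > E 604 > D 537.3 > A 427.8.
Counting 2 along gives C (642 Ma); the excerpt puts that inside the Cryogenian, 720–635 Ma.
Next in line is E (604 Ma), and 642 − 604 = 38 Myr.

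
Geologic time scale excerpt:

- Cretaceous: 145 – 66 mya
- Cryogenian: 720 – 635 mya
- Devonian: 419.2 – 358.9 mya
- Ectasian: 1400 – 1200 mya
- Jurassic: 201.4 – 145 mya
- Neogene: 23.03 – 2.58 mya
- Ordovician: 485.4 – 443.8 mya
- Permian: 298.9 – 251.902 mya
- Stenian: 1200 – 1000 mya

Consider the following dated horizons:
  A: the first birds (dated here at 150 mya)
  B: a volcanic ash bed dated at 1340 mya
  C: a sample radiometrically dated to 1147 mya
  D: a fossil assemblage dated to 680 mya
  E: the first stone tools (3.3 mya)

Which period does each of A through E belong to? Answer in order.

A — Jurassic; B — Ectasian; C — Stenian; D — Cryogenian; E — Neogene

Match each age against the start–end ranges in the excerpt: A = 150 Ma → Jurassic (201.4–145); B = 1340 Ma → Ectasian (1400–1200); C = 1147 Ma → Stenian (1200–1000); D = 680 Ma → Cryogenian (720–635); E = 3.3 Ma → Neogene (23.03–2.58).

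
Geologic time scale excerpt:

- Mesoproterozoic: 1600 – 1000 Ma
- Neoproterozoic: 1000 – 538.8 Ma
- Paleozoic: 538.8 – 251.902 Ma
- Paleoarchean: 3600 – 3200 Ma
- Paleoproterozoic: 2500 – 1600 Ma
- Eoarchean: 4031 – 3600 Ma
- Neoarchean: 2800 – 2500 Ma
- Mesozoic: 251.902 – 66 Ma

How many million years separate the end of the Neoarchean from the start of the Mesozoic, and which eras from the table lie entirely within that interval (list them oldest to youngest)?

The Neoarchean closes at 2500 Ma and the Mesozoic opens at 251.902 Ma, so the interval is 2500 − 251.902 = 2248.098 Myr.
An era fits inside if it starts at or after 2500 Ma and ends at or before 251.902 Ma; oldest first that gives Paleoproterozoic, Mesoproterozoic, Neoproterozoic, Paleozoic.

2248.098 million years; Paleoproterozoic, Mesoproterozoic, Neoproterozoic, Paleozoic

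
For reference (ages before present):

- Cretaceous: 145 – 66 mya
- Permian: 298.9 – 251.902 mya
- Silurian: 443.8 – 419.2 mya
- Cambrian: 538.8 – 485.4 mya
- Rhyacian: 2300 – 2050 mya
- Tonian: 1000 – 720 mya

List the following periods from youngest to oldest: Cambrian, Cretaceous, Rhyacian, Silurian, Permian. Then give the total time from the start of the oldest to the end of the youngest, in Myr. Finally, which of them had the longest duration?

Start ages (Ma): Rhyacian 2300, Cambrian 538.8, Silurian 443.8, Permian 298.9, Cretaceous 145.
Ordered youngest to oldest: Cretaceous, Permian, Silurian, Cambrian, Rhyacian.
Span = 2300 − 66 = 2234 Myr.
Durations: Cambrian 53.4, Cretaceous 79, Permian 46.998, Rhyacian 250, Silurian 24.6 → longest is Rhyacian (250 Myr).

Cretaceous, Permian, Silurian, Cambrian, Rhyacian; total span 2234 Myr; longest is Rhyacian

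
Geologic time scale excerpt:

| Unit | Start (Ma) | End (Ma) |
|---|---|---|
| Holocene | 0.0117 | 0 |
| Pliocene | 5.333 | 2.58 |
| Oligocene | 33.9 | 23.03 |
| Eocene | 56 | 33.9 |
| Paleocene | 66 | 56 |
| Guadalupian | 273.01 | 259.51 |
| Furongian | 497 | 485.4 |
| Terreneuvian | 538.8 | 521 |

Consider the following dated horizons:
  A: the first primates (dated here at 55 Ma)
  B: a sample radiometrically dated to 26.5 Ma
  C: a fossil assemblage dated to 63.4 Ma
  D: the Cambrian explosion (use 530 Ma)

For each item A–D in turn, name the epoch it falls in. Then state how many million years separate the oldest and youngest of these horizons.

Match each age against the start–end ranges in the excerpt: A = 55 Ma → Eocene (56–33.9); B = 26.5 Ma → Oligocene (33.9–23.03); C = 63.4 Ma → Paleocene (66–56); D = 530 Ma → Terreneuvian (538.8–521).
The largest age is 530 Ma and the smallest is 26.5 Ma; their difference is 503.5 Myr.

A — Eocene; B — Oligocene; C — Paleocene; D — Terreneuvian; span 503.5 million years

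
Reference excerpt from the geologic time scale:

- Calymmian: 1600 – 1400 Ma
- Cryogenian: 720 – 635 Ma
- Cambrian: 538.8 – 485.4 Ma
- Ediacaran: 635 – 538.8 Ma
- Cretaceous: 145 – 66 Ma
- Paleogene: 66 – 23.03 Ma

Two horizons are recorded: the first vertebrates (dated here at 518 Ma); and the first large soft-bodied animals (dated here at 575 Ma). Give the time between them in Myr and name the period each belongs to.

Elapsed time: 575 − 518 = 57 Myr.
518 Ma lies within 538.8–485.4 Ma: Cambrian.
575 Ma lies within 635–538.8 Ma: Ediacaran.

57 million years apart; the first in the Cambrian, the second in the Ediacaran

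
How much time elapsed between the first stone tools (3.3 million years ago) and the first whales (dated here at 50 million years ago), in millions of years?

46.7 million years

50 − 3.3 = 46.7 million years.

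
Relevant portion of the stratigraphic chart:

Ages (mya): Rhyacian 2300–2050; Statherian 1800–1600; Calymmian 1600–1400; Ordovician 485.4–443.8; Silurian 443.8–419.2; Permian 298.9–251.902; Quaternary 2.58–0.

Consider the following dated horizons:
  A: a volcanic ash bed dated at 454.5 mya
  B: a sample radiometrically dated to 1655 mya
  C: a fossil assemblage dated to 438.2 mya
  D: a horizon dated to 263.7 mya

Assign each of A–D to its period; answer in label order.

A — Ordovician; B — Statherian; C — Silurian; D — Permian

A: 454.5 Ma lies in 485.4–443.8 Ma, so Ordovician.
B: 1655 Ma lies in 1800–1600 Ma, so Statherian.
C: 438.2 Ma lies in 443.8–419.2 Ma, so Silurian.
D: 263.7 Ma lies in 298.9–251.902 Ma, so Permian.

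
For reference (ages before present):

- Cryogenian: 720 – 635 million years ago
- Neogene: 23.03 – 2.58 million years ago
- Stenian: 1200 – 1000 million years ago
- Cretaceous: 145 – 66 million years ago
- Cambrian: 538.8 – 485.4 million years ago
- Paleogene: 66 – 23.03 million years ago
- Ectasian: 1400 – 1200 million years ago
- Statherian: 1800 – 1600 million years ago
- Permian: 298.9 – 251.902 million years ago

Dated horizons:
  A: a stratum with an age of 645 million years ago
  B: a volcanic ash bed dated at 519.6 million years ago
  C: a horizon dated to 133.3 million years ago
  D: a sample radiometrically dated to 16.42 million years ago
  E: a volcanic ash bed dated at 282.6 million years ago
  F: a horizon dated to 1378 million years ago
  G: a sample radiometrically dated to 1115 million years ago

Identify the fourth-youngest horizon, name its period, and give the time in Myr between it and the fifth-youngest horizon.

B, in the Cambrian; 125.4 million years to A

Smaller Ma means younger, so youngest first: D 16.42 < C 133.3 < E 282.6 < B 519.6 < A 645 < G 1115 < F 1378.
Counting 4 along gives B (519.6 Ma); the excerpt puts that inside the Cambrian, 538.8–485.4 Ma.
Next in line is A (645 Ma), and 645 − 519.6 = 125.4 Myr.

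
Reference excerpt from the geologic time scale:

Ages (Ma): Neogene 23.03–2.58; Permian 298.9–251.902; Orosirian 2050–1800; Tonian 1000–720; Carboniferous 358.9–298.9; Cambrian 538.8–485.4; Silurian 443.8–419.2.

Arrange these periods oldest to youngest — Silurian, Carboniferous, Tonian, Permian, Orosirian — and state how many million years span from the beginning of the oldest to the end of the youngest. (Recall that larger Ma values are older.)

From the excerpt: Silurian 443.8–419.2; Carboniferous 358.9–298.9; Tonian 1000–720; Permian 298.9–251.902; Orosirian 2050–1800 (Ma).
Larger Ma is earlier, so the oldest is Orosirian and the youngest is Permian; oldest to youngest: Orosirian, Tonian, Silurian, Carboniferous, Permian.
Oldest start 2050 minus youngest end 251.902 gives 1798.098 Myr overall.

Orosirian → Tonian → Silurian → Carboniferous → Permian; total span 1798.098 Myr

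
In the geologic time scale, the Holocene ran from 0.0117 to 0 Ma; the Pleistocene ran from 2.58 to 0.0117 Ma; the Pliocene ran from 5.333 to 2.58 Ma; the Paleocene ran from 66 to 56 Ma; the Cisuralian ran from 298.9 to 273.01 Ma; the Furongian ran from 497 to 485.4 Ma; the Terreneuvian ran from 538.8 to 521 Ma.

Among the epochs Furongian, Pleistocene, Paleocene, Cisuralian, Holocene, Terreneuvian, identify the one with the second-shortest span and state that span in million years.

Durations: Furongian 11.6; Pleistocene 2.5683; Paleocene 10; Cisuralian 25.89; Holocene 0.0117; Terreneuvian 17.8 Myr.
Sorted shortest-first: Holocene (0.0117), Pleistocene (2.5683), Paleocene (10), Furongian (11.6), Terreneuvian (17.8), Cisuralian (25.89).
The second shortest is Pleistocene at 2.5683 Myr.

Pleistocene, 2.5683 million years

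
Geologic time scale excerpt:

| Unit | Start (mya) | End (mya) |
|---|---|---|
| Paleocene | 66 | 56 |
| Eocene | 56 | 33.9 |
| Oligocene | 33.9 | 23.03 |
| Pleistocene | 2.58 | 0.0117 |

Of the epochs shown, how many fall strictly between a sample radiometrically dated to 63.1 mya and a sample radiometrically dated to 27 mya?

The older date is 63.1 Ma and the younger is 27 Ma.
Epochs with start < 63.1 and end > 27 Ma: Eocene (56–33.9).
That is 1 complete epoch.

1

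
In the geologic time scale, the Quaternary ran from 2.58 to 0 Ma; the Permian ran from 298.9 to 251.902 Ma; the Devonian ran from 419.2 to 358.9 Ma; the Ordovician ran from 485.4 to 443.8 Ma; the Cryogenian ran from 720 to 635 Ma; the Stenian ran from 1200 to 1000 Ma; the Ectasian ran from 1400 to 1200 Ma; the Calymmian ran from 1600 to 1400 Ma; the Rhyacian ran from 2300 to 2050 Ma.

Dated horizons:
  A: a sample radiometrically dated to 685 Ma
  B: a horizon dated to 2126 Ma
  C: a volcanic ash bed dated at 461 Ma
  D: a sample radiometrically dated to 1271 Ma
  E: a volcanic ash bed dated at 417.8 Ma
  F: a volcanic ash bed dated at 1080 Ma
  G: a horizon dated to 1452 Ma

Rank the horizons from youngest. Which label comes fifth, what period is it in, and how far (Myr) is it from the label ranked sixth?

D, in the Ectasian; 181 million years to G

Sorted youngest-first by Ma: E (417.8), C (461), A (685), F (1080), D (1271), G (1452), B (2126).
The fifth youngest is D at 1271 Ma, which lies in 1400–1200 Ma: the Ectasian.
The sixth youngest is G at 1452 Ma; separation = |1271 − 1452| = 181 Myr.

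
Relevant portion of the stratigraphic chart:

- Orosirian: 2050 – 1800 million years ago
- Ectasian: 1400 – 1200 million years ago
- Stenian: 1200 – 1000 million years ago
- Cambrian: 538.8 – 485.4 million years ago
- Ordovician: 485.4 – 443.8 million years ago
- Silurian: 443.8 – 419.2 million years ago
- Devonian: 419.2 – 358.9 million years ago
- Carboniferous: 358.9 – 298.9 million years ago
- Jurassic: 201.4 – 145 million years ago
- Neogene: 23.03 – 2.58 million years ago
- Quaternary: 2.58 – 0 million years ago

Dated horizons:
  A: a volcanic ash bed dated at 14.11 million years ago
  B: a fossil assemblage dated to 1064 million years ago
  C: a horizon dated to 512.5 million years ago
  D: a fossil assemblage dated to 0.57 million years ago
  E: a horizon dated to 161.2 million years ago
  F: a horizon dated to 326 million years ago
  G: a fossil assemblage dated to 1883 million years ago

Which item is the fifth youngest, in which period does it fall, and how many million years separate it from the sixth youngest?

C, in the Cambrian; 551.5 million years to B

Sorted youngest-first by Ma: D (0.57), A (14.11), E (161.2), F (326), C (512.5), B (1064), G (1883).
The fifth youngest is C at 512.5 Ma, which lies in 538.8–485.4 Ma: the Cambrian.
The sixth youngest is B at 1064 Ma; separation = |512.5 − 1064| = 551.5 Myr.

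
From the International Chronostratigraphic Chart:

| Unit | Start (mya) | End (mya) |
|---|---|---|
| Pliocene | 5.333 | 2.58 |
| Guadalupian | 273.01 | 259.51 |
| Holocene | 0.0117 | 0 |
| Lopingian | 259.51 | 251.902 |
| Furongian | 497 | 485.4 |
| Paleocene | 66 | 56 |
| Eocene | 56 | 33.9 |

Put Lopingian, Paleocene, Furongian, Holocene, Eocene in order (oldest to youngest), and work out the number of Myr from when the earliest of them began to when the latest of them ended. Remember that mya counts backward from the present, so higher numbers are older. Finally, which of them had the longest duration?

Furongian → Lopingian → Paleocene → Eocene → Holocene; total span 497 Myr; longest is Eocene

Start ages (Ma): Furongian 497, Lopingian 259.51, Paleocene 66, Eocene 56, Holocene 0.0117.
Ordered oldest to youngest: Furongian, Lopingian, Paleocene, Eocene, Holocene.
Span = 497 − 0 = 497 Myr.
Durations: Paleocene 10, Furongian 11.6, Lopingian 7.608, Eocene 22.1, Holocene 0.0117 → longest is Eocene (22.1 Myr).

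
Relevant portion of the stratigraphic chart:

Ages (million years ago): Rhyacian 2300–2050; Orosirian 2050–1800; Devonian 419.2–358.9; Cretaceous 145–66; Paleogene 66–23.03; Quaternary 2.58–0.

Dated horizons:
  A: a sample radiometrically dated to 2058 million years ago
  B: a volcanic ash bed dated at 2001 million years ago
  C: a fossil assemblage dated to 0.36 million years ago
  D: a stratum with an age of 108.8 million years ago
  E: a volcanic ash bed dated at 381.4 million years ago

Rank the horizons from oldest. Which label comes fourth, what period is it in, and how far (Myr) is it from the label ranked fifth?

Larger Ma means older, so oldest first: A 2058 > B 2001 > E 381.4 > D 108.8 > C 0.36.
Counting 4 along gives D (108.8 Ma); the excerpt puts that inside the Cretaceous, 145–66 Ma.
Next in line is C (0.36 Ma), and 108.8 − 0.36 = 108.44 Myr.

D, in the Cretaceous; 108.44 million years to C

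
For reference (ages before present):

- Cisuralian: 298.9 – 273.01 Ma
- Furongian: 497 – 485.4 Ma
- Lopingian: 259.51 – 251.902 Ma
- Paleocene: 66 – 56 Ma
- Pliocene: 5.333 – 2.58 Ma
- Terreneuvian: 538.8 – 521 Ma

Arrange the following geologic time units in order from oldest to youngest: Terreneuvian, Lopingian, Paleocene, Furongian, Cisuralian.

The oldest of these is Terreneuvian (starts 538.8 Ma) and the youngest is Paleocene (ends 56 Ma).
In between, by decreasing start age: Furongian (497), Cisuralian (298.9), Lopingian (259.51).

Terreneuvian, then Furongian, then Cisuralian, then Lopingian, then Paleocene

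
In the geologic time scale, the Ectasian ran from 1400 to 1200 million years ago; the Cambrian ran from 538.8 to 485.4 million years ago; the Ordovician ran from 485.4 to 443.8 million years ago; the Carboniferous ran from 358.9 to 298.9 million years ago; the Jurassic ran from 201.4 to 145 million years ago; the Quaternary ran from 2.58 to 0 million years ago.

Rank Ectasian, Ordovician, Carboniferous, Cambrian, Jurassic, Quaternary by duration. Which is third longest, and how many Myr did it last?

Jurassic, 56.4 million years

Start − end for each: Ectasian 1400 − 1200 = 200; Ordovician 485.4 − 443.8 = 41.6; Carboniferous 358.9 − 298.9 = 60; Cambrian 538.8 − 485.4 = 53.4; Jurassic 201.4 − 145 = 56.4; Quaternary 2.58 − 0 = 2.58.
Ranking these from longest: Ectasian > Carboniferous > Jurassic > Cambrian > Ordovician > Quaternary.
Position 3 in that ranking is Jurassic, which lasted 56.4 Myr.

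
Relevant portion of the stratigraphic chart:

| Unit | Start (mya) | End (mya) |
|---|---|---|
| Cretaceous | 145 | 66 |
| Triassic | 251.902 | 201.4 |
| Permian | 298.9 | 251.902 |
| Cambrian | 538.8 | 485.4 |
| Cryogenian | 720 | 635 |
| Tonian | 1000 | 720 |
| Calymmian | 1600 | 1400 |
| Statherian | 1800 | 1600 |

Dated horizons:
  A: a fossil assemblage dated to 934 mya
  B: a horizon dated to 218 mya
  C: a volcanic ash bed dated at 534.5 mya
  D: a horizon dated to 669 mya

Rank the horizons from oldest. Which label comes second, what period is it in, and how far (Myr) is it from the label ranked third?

D, in the Cryogenian; 134.5 million years to C

Sorted oldest-first by Ma: A (934), D (669), C (534.5), B (218).
The second oldest is D at 669 Ma, which lies in 720–635 Ma: the Cryogenian.
The third oldest is C at 534.5 Ma; separation = |669 − 534.5| = 134.5 Myr.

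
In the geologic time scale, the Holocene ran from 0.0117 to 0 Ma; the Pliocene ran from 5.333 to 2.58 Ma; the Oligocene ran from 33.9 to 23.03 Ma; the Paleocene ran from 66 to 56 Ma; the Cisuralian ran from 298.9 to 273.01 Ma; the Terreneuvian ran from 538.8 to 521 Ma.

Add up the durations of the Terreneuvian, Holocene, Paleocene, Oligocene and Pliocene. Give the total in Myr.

Each duration: Terreneuvian = 17.8; Holocene = 0.0117; Paleocene = 10; Oligocene = 10.87; Pliocene = 2.753.
Sum: 17.8 + 0.0117 + 10 + 10.87 + 2.753 = 41.4347 Myr.

41.4347 million years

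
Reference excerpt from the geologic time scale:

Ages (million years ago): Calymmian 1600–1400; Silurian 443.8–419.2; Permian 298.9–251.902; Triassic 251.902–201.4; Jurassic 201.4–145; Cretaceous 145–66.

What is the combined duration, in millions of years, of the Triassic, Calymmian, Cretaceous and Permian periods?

376.5 million years

Duration is start − end for each: (251.902 − 201.4) + (1600 − 1400) + (145 − 66) + (298.9 − 251.902).
That is 50.502 + 200 + 79 + 46.998, which totals 376.5 million years.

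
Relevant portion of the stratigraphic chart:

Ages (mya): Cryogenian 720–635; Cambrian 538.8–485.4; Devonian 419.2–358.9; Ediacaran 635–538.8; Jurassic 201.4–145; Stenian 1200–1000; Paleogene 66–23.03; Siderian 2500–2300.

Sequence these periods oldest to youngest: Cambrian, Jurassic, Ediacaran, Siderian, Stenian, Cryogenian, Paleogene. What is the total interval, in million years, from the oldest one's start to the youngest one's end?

Start ages (Ma): Siderian 2500, Stenian 1200, Cryogenian 720, Ediacaran 635, Cambrian 538.8, Jurassic 201.4, Paleogene 66.
Ordered oldest to youngest: Siderian, Stenian, Cryogenian, Ediacaran, Cambrian, Jurassic, Paleogene.
Span = 2500 − 23.03 = 2476.97 Myr.

Siderian → Stenian → Cryogenian → Ediacaran → Cambrian → Jurassic → Paleogene; total span 2476.97 Myr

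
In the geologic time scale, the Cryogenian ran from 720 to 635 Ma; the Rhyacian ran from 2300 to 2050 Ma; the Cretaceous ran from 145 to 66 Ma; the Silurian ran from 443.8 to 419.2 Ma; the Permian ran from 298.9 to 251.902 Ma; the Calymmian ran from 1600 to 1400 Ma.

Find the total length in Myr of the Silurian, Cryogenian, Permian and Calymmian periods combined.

Duration is start − end for each: (443.8 − 419.2) + (720 − 635) + (298.9 − 251.902) + (1600 − 1400).
That is 24.6 + 85 + 46.998 + 200, which totals 356.598 million years.

356.598 million years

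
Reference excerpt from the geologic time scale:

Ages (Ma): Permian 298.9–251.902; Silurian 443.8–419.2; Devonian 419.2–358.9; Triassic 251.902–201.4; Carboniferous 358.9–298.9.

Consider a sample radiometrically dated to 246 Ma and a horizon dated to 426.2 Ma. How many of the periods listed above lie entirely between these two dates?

3

426.2 Ma sits inside the Silurian (443.8–419.2) and 246 Ma inside the Triassic (251.902–201.4); neither of those is wholly between the two dates.
The listed periods lying completely between them are Devonian, Carboniferous, Permian — 3 in all.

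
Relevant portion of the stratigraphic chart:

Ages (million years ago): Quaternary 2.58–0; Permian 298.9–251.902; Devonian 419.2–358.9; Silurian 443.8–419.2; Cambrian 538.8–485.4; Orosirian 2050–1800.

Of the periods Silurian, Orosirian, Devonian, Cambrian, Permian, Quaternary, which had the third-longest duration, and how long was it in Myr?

Cambrian, 53.4 million years

Durations: Silurian 24.6; Orosirian 250; Devonian 60.3; Cambrian 53.4; Permian 46.998; Quaternary 2.58 Myr.
Sorted longest-first: Orosirian (250), Devonian (60.3), Cambrian (53.4), Permian (46.998), Silurian (24.6), Quaternary (2.58).
The third longest is Cambrian at 53.4 Myr.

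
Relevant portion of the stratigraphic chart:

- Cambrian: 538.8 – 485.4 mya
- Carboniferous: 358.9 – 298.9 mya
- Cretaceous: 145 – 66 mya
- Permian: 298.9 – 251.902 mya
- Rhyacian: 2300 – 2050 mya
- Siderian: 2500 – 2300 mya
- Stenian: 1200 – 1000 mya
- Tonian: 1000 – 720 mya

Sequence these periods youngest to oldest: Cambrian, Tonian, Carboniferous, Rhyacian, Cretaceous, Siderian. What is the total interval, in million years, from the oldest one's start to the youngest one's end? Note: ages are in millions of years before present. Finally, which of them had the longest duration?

Cretaceous, Carboniferous, Cambrian, Tonian, Rhyacian, Siderian; total span 2434 Myr; longest is Tonian

Start ages (Ma): Siderian 2500, Rhyacian 2300, Tonian 1000, Cambrian 538.8, Carboniferous 358.9, Cretaceous 145.
Ordered youngest to oldest: Cretaceous, Carboniferous, Cambrian, Tonian, Rhyacian, Siderian.
Span = 2500 − 66 = 2434 Myr.
Durations: Rhyacian 250, Tonian 280, Carboniferous 60, Siderian 200, Cambrian 53.4, Cretaceous 79 → longest is Tonian (280 Myr).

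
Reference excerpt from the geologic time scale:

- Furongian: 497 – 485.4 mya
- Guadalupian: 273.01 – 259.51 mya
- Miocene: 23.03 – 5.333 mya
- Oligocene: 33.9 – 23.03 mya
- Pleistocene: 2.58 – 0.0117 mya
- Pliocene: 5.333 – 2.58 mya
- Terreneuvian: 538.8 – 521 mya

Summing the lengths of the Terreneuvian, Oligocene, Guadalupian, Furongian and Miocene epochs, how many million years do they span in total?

Each duration: Terreneuvian = 17.8; Oligocene = 10.87; Guadalupian = 13.5; Furongian = 11.6; Miocene = 17.697.
Sum: 17.8 + 10.87 + 13.5 + 11.6 + 17.697 = 71.467 Myr.

71.467 million years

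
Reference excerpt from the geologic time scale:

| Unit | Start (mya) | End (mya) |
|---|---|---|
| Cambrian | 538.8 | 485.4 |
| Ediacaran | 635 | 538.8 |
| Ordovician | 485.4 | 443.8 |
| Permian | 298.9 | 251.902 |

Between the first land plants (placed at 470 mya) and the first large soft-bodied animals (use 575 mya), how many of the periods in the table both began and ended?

1

575 Ma sits inside the Ediacaran (635–538.8) and 470 Ma inside the Ordovician (485.4–443.8); neither of those is wholly between the two dates.
The listed periods lying completely between them are Cambrian — 1 in all.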